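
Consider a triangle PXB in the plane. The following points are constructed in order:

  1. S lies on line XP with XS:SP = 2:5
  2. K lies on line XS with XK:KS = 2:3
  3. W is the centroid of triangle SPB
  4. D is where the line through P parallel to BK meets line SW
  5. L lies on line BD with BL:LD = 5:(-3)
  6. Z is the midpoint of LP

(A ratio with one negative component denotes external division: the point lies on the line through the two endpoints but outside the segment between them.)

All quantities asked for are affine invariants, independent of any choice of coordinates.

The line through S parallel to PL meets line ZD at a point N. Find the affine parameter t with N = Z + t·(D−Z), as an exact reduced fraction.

Choose coordinates P = (0, 0), X = (1, 0), B = (0, 1).
1. S lies on line XP with XS:SP = 2:5 ⇒ S = (5/7, 0)
2. K lies on line XS with XK:KS = 2:3 ⇒ K = (31/35, 0)
3. W is the centroid of triangle SPB ⇒ W = (5/21, 1/3)
4. D is where the line through P parallel to BK meets line SW ⇒ D = (-155/133, 25/19)
5. L lies on line BD with BL:LD = 5:(-3) ⇒ L = (-775/266, 34/19)
6. Z is the midpoint of LP ⇒ Z = (-775/532, 17/19)
through S parallel to PL: direction (-775/266, 34/19); meets ZD at N = (-1985/1596, 2125/1767)
N = Z + t·(D−Z) with t = 68/93

t = 68/93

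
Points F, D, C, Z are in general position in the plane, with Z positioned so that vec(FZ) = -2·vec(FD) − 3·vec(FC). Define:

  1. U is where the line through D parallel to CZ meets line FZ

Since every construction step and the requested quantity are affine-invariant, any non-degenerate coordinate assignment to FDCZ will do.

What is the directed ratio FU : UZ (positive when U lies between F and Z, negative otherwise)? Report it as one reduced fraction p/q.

FU:UZ = -2/3

Work in coordinates with F = (0, 0), D = (1, 0), C = (0, 1), Z = (-2, -3).
1. U is where the line through D parallel to CZ meets line FZ ⇒ U = (4, 6)
U = F + t·(Z−F) with t = -2, so FU:UZ = t:(1−t) = -2:3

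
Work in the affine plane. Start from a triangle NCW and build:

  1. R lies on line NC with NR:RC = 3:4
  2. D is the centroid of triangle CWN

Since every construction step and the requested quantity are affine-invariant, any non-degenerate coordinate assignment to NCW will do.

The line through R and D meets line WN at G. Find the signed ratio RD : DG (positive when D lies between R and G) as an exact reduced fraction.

Assign N = (0, 0), C = (1, 0), W = (0, 1) — the answer is frame-independent, so this choice is without loss of generality.
1. R lies on line NC with NR:RC = 3:4 ⇒ R = (3/7, 0)
2. D is the centroid of triangle CWN ⇒ D = (1/3, 1/3)
line RD meets WN at G = (0, 3/2)
D = R + t·(G−R) with t = 2/9, so RD:DG = 2/9:7/9

RD:DG = 2/7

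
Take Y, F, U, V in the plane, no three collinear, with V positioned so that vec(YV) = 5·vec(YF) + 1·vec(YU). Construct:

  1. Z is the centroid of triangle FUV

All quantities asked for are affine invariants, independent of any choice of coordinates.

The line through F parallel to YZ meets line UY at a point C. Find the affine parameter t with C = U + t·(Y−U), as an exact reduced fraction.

Set Y = (0, 0), F = (1, 0), U = (0, 1), V = (5, 1); any affine frame gives the same invariant.
1. Z is the centroid of triangle FUV ⇒ Z = (2, 2/3)
through F parallel to YZ: direction (2, 2/3); meets UY at C = (0, -1/3)
C = U + t·(Y−U) with t = 4/3

t = 4/3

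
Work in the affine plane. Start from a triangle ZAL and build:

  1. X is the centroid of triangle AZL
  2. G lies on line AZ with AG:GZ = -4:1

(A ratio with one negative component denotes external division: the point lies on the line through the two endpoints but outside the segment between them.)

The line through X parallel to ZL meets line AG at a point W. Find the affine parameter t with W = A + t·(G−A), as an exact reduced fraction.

t = 1/2

Work in coordinates with Z = (0, 0), A = (1, 0), L = (0, 1).
1. X is the centroid of triangle AZL ⇒ X = (1/3, 1/3)
2. G lies on line AZ with AG:GZ = -4:1 ⇒ G = (-1/3, 0)
through X parallel to ZL: direction (0, 1); meets AG at W = (1/3, 0)
W = A + t·(G−A) with t = 1/2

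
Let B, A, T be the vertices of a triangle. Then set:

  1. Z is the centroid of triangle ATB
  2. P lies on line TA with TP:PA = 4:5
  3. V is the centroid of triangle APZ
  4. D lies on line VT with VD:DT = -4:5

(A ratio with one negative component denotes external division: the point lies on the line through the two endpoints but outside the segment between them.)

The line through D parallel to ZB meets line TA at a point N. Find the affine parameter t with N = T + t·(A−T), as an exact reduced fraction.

t = 175/54

Assign B = (0, 0), A = (1, 0), T = (0, 1) — the answer is frame-independent, so this choice is without loss of generality.
1. Z is the centroid of triangle ATB ⇒ Z = (1/3, 1/3)
2. P lies on line TA with TP:PA = 4:5 ⇒ P = (4/9, 5/9)
3. V is the centroid of triangle APZ ⇒ V = (16/27, 8/27)
4. D lies on line VT with VD:DT = -4:5 ⇒ D = (80/27, -68/27)
through D parallel to ZB: direction (-1/3, -1/3); meets TA at N = (175/54, -121/54)
N = T + t·(A−T) with t = 175/54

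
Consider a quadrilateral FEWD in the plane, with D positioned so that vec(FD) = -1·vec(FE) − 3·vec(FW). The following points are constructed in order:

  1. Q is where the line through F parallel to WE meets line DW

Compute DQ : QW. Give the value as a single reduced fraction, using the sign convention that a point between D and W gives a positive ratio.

Assign F = (0, 0), E = (1, 0), W = (0, 1), D = (-1, -3) — the answer is frame-independent, so this choice is without loss of generality.
1. Q is where the line through F parallel to WE meets line DW ⇒ Q = (-1/5, 1/5)
Q = D + t·(W−D) with t = 4/5, so DQ:QW = t:(1−t) = 4/5:1/5

DQ:QW = 4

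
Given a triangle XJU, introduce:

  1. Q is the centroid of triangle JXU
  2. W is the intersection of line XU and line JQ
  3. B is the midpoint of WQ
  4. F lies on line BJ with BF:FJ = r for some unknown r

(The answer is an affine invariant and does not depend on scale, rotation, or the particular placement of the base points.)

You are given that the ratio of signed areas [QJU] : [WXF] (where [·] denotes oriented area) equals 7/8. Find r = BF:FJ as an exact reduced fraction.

Choose coordinates X = (0, 0), J = (1, 0), U = (0, 1).
1. Q is the centroid of triangle JXU ⇒ Q = (1/3, 1/3)
2. W is the intersection of line XU and line JQ ⇒ W = (0, 1/2)
3. B is the midpoint of WQ ⇒ B = (1/6, 5/12)
4. With BF:FJ = r, write λ = r/(r+1) so F = B + λ·(J−B); F is affine-linear in λ
Every point depending on F is an affine combination of F and λ-independent points, so each such coordinate is linear in λ; the λ² term in each signed area is a multiple of (J−B)×(J−B) = 0, so 2·[QJU] and 2·[WXF] are each linear in λ. Evaluating at λ=0 and λ=1:
  2·[QJU] = 1/3,   2·[WXF] = 5/12·λ + 1/12
So [QJU]:[WXF] = (1/3) / (5/12·λ + 1/12). Setting this equal to 7/8:
  1/3 = 7/8·(5/12·λ + 1/12)  ⇒  λ = 5/7
Then r = λ/(1−λ) = (5/7)/(2/7) = 5/2. Check: with r = 5/2, F = (16/21, 5/42) and [QJU]:[WXF] = 7/8 as required.

r = 5/2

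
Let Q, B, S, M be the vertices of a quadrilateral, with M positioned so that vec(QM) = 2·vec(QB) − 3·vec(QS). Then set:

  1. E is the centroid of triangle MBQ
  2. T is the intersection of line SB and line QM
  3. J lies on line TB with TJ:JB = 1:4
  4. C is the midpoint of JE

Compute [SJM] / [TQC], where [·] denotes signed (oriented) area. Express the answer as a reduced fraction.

[SJM]:[TQC] = 7/2

Set Q = (0, 0), B = (1, 0), S = (0, 1), M = (2, -3); any affine frame gives the same invariant.
1. E is the centroid of triangle MBQ ⇒ E = (1, -1)
2. T is the intersection of line SB and line QM ⇒ T = (-2, 3)
3. J lies on line TB with TJ:JB = 1:4 ⇒ J = (-7/5, 12/5)
4. C is the midpoint of JE ⇒ C = (-1/5, 7/10)
2·[SJM] = 14/5, 2·[TQC] = 4/5
[SJM]:[TQC] = 14/5:4/5 = 7/2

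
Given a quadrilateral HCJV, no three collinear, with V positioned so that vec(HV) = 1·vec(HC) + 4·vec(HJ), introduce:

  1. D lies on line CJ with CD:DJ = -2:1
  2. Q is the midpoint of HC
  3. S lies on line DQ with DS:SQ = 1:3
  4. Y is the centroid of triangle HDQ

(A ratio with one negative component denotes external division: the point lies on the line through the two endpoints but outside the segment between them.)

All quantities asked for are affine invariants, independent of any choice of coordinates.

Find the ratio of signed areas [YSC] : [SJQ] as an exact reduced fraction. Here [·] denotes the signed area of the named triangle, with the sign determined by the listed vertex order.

[YSC]:[SJQ] = 16/9

Assign H = (0, 0), C = (1, 0), J = (0, 1), V = (1, 4) — the answer is frame-independent, so this choice is without loss of generality.
1. D lies on line CJ with CD:DJ = -2:1 ⇒ D = (-1, 2)
2. Q is the midpoint of HC ⇒ Q = (1/2, 0)
3. S lies on line DQ with DS:SQ = 1:3 ⇒ S = (-5/8, 3/2)
4. Y is the centroid of triangle HDQ ⇒ Y = (-1/6, 2/3)
2·[YSC] = -2/3, 2·[SJQ] = -3/8
[YSC]:[SJQ] = -2/3:-3/8 = 16/9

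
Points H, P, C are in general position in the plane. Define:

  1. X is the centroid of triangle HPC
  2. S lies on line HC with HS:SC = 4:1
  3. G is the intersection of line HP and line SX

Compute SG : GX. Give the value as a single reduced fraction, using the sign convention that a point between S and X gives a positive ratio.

Assign H = (0, 0), P = (1, 0), C = (0, 1) — the answer is frame-independent, so this choice is without loss of generality.
1. X is the centroid of triangle HPC ⇒ X = (1/3, 1/3)
2. S lies on line HC with HS:SC = 4:1 ⇒ S = (0, 4/5)
3. G is the intersection of line HP and line SX ⇒ G = (4/7, 0)
G = S + t·(X−S) with t = 12/7, so SG:GX = t:(1−t) = 12/7:-5/7

SG:GX = -12/5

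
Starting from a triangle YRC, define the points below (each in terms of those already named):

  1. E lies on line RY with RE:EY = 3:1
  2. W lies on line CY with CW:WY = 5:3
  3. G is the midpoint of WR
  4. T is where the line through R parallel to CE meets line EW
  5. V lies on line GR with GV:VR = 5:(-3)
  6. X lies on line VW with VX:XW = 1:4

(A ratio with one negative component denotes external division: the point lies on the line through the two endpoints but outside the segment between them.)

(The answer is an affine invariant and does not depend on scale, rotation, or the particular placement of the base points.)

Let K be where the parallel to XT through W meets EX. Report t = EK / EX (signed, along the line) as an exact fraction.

Work in coordinates with Y = (0, 0), R = (1, 0), C = (0, 1).
1. E lies on line RY with RE:EY = 3:1 ⇒ E = (1/4, 0)
2. W lies on line CY with CW:WY = 5:3 ⇒ W = (0, 3/8)
3. G is the midpoint of WR ⇒ G = (1/2, 3/16)
4. T is where the line through R parallel to CE meets line EW ⇒ T = (29/20, -9/5)
5. V lies on line GR with GV:VR = 5:(-3) ⇒ V = (7/4, -9/32)
6. X lies on line VW with VX:XW = 1:4 ⇒ X = (7/5, -3/20)
through W parallel to XT: direction (1/20, -33/20); meets EX at K = (1/96, 1/32)
K = E + t·(X−E) with t = -5/24

t = -5/24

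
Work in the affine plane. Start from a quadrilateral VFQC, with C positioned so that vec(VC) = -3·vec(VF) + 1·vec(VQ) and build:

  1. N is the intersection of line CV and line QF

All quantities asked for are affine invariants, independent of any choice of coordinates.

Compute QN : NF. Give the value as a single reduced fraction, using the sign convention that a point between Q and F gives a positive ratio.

Work in coordinates with V = (0, 0), F = (1, 0), Q = (0, 1), C = (-3, 1).
1. N is the intersection of line CV and line QF ⇒ N = (3/2, -1/2)
N = Q + t·(F−Q) with t = 3/2, so QN:NF = t:(1−t) = 3/2:-1/2

QN:NF = -3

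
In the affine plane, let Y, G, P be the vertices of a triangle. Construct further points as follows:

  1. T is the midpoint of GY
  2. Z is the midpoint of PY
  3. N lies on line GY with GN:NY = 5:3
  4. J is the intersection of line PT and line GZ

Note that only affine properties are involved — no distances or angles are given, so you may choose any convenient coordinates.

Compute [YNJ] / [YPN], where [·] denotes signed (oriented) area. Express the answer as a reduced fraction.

Set Y = (0, 0), G = (1, 0), P = (0, 1); any affine frame gives the same invariant.
1. T is the midpoint of GY ⇒ T = (1/2, 0)
2. Z is the midpoint of PY ⇒ Z = (0, 1/2)
3. N lies on line GY with GN:NY = 5:3 ⇒ N = (3/8, 0)
4. J is the intersection of line PT and line GZ ⇒ J = (1/3, 1/3)
2·[YNJ] = 1/8, 2·[YPN] = -3/8
[YNJ]:[YPN] = 1/8:-3/8 = -1/3

[YNJ]:[YPN] = -1/3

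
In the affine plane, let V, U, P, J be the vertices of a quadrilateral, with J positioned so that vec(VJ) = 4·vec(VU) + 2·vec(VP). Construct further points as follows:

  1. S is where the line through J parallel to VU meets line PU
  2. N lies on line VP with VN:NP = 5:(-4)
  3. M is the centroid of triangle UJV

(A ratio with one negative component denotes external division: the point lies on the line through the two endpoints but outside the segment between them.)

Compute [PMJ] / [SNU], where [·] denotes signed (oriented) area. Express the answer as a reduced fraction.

Work in coordinates with V = (0, 0), U = (1, 0), P = (0, 1), J = (4, 2).
1. S is where the line through J parallel to VU meets line PU ⇒ S = (-1, 2)
2. N lies on line VP with VN:NP = 5:(-4) ⇒ N = (0, 5)
3. M is the centroid of triangle UJV ⇒ M = (5/3, 2/3)
2·[PMJ] = 3, 2·[SNU] = -8
[PMJ]:[SNU] = 3:-8 = -3/8

[PMJ]:[SNU] = -3/8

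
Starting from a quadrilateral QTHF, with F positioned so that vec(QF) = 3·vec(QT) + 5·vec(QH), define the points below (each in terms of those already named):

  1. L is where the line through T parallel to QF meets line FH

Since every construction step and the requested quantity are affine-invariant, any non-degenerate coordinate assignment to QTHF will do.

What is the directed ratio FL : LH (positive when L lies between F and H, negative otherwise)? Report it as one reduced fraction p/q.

Choose coordinates Q = (0, 0), T = (1, 0), H = (0, 1), F = (3, 5).
1. L is where the line through T parallel to QF meets line FH ⇒ L = (8, 35/3)
L = F + t·(H−F) with t = -5/3, so FL:LH = t:(1−t) = -5/3:8/3

FL:LH = -5/8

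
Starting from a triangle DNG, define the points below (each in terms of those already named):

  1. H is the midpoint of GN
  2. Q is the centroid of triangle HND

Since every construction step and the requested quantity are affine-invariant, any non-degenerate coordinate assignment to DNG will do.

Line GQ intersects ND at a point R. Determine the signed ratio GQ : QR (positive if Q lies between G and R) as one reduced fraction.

GQ:QR = 5

Assign D = (0, 0), N = (1, 0), G = (0, 1) — the answer is frame-independent, so this choice is without loss of generality.
1. H is the midpoint of GN ⇒ H = (1/2, 1/2)
2. Q is the centroid of triangle HND ⇒ Q = (1/2, 1/6)
line GQ meets ND at R = (3/5, 0)
Q = G + t·(R−G) with t = 5/6, so GQ:QR = 5/6:1/6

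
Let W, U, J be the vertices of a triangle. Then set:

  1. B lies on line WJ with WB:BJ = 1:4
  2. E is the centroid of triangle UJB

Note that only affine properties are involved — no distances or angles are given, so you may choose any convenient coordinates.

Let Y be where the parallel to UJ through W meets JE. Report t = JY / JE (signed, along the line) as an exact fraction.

Work in coordinates with W = (0, 0), U = (1, 0), J = (0, 1).
1. B lies on line WJ with WB:BJ = 1:4 ⇒ B = (0, 1/5)
2. E is the centroid of triangle UJB ⇒ E = (1/3, 2/5)
through W parallel to UJ: direction (-1, 1); meets JE at Y = (5/4, -5/4)
Y = J + t·(E−J) with t = 15/4

t = 15/4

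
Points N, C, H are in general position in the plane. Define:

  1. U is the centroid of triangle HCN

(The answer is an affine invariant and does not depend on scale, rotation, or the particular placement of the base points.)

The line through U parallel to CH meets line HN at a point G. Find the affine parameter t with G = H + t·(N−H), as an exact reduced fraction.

t = 1/3

Choose coordinates N = (0, 0), C = (1, 0), H = (0, 1).
1. U is the centroid of triangle HCN ⇒ U = (1/3, 1/3)
through U parallel to CH: direction (-1, 1); meets HN at G = (0, 2/3)
G = H + t·(N−H) with t = 1/3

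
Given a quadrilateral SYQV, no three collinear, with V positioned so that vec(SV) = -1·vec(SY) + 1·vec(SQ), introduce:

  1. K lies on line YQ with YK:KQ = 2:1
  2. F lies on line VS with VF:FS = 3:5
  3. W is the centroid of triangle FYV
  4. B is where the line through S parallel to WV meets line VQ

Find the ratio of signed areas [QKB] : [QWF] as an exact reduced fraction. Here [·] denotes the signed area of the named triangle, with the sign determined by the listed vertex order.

Choose coordinates S = (0, 0), Y = (1, 0), Q = (0, 1), V = (-1, 1).
1. K lies on line YQ with YK:KQ = 2:1 ⇒ K = (1/3, 2/3)
2. F lies on line VS with VF:FS = 3:5 ⇒ F = (-5/8, 5/8)
3. W is the centroid of triangle FYV ⇒ W = (-5/24, 13/24)
4. B is where the line through S parallel to WV meets line VQ ⇒ B = (-19/11, 1)
2·[QKB] = -19/33, 2·[QWF] = -5/24
[QKB]:[QWF] = -19/33:-5/24 = 152/55

[QKB]:[QWF] = 152/55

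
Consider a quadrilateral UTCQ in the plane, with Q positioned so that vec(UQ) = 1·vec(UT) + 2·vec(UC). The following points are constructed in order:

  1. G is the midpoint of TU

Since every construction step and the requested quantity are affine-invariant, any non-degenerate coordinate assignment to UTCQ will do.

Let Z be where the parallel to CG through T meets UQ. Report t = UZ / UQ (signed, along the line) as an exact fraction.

Assign U = (0, 0), T = (1, 0), C = (0, 1), Q = (1, 2) — the answer is frame-independent, so this choice is without loss of generality.
1. G is the midpoint of TU ⇒ G = (1/2, 0)
through T parallel to CG: direction (1/2, -1); meets UQ at Z = (1/2, 1)
Z = U + t·(Q−U) with t = 1/2

t = 1/2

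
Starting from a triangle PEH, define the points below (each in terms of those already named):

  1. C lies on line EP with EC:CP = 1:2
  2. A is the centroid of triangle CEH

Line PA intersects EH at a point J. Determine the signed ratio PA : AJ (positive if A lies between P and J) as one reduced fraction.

PA:AJ = 8

Assign P = (0, 0), E = (1, 0), H = (0, 1) — the answer is frame-independent, so this choice is without loss of generality.
1. C lies on line EP with EC:CP = 1:2 ⇒ C = (2/3, 0)
2. A is the centroid of triangle CEH ⇒ A = (5/9, 1/3)
line PA meets EH at J = (5/8, 3/8)
A = P + t·(J−P) with t = 8/9, so PA:AJ = 8/9:1/9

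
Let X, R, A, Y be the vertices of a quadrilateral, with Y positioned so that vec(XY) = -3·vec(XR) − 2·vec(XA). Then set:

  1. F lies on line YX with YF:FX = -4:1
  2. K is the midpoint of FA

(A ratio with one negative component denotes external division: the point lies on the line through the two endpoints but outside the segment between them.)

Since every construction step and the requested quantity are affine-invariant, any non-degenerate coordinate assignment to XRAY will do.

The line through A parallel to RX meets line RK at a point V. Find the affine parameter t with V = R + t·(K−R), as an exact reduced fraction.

Assign X = (0, 0), R = (1, 0), A = (0, 1), Y = (-3, -2) — the answer is frame-independent, so this choice is without loss of generality.
1. F lies on line YX with YF:FX = -4:1 ⇒ F = (1, 2/3)
2. K is the midpoint of FA ⇒ K = (1/2, 5/6)
through A parallel to RX: direction (-1, 0); meets RK at V = (2/5, 1)
V = R + t·(K−R) with t = 6/5

t = 6/5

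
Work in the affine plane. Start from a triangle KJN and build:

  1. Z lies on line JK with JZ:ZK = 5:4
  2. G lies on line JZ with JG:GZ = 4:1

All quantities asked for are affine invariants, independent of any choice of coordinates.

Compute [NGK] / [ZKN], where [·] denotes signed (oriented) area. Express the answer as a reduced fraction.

Choose coordinates K = (0, 0), J = (1, 0), N = (0, 1).
1. Z lies on line JK with JZ:ZK = 5:4 ⇒ Z = (4/9, 0)
2. G lies on line JZ with JG:GZ = 4:1 ⇒ G = (5/9, 0)
2·[NGK] = -5/9, 2·[ZKN] = -4/9
[NGK]:[ZKN] = -5/9:-4/9 = 5/4

[NGK]:[ZKN] = 5/4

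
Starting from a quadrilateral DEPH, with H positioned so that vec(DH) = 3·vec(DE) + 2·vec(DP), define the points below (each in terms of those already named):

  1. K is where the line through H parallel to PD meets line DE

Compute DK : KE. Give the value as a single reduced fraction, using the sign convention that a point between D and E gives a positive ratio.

DK:KE = -3/2

Choose coordinates D = (0, 0), E = (1, 0), P = (0, 1), H = (3, 2).
1. K is where the line through H parallel to PD meets line DE ⇒ K = (3, 0)
K = D + t·(E−D) with t = 3, so DK:KE = t:(1−t) = 3:-2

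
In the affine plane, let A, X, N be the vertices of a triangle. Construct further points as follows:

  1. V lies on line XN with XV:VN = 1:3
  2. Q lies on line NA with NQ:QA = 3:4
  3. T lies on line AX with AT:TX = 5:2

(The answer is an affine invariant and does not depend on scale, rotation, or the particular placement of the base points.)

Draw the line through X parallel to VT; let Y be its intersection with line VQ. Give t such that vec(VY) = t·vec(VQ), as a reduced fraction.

t = -14/39

Choose coordinates A = (0, 0), X = (1, 0), N = (0, 1).
1. V lies on line XN with XV:VN = 1:3 ⇒ V = (3/4, 1/4)
2. Q lies on line NA with NQ:QA = 3:4 ⇒ Q = (0, 4/7)
3. T lies on line AX with AT:TX = 5:2 ⇒ T = (5/7, 0)
through X parallel to VT: direction (-1/28, -1/4); meets VQ at Y = (53/52, 7/52)
Y = V + t·(Q−V) with t = -14/39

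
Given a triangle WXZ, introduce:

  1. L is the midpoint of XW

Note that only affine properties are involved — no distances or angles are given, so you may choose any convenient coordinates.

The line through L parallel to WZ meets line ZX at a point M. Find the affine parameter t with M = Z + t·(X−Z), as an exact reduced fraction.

Choose coordinates W = (0, 0), X = (1, 0), Z = (0, 1).
1. L is the midpoint of XW ⇒ L = (1/2, 0)
through L parallel to WZ: direction (0, 1); meets ZX at M = (1/2, 1/2)
M = Z + t·(X−Z) with t = 1/2

t = 1/2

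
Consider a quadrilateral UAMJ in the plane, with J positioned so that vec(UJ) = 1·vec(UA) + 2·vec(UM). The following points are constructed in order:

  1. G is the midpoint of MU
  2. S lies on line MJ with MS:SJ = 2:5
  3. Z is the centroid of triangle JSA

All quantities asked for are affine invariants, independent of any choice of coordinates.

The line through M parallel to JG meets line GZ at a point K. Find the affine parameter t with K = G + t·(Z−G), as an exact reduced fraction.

t = -21/23

Assign U = (0, 0), A = (1, 0), M = (0, 1), J = (1, 2) — the answer is frame-independent, so this choice is without loss of generality.
1. G is the midpoint of MU ⇒ G = (0, 1/2)
2. S lies on line MJ with MS:SJ = 2:5 ⇒ S = (2/7, 9/7)
3. Z is the centroid of triangle JSA ⇒ Z = (16/21, 23/21)
through M parallel to JG: direction (-1, -3/2); meets GZ at K = (-16/23, -1/23)
K = G + t·(Z−G) with t = -21/23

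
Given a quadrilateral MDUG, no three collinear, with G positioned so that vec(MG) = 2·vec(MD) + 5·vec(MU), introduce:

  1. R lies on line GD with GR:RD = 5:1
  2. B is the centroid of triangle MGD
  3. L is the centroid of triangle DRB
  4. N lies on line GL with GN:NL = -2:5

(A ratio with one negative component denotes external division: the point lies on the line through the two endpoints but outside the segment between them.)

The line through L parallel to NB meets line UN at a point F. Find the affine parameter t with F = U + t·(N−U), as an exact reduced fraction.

t = 99/74

Choose coordinates M = (0, 0), D = (1, 0), U = (0, 1), G = (2, 5).
1. R lies on line GD with GR:RD = 5:1 ⇒ R = (7/6, 5/6)
2. B is the centroid of triangle MGD ⇒ B = (1, 5/3)
3. L is the centroid of triangle DRB ⇒ L = (19/18, 5/6)
4. N lies on line GL with GN:NL = -2:5 ⇒ N = (71/27, 70/9)
through L parallel to NB: direction (-44/27, -55/9); meets UN at F = (781/222, 745/74)
F = U + t·(N−U) with t = 99/74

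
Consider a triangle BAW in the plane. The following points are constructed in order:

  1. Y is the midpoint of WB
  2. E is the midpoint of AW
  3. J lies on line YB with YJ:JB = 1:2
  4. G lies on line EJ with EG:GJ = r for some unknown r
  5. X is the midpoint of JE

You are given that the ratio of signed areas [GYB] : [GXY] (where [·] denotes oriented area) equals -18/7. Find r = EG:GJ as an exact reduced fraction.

Set B = (0, 0), A = (1, 0), W = (0, 1); any affine frame gives the same invariant.
1. Y is the midpoint of WB ⇒ Y = (0, 1/2)
2. E is the midpoint of AW ⇒ E = (1/2, 1/2)
3. J lies on line YB with YJ:JB = 1:2 ⇒ J = (0, 1/3)
4. With EG:GJ = r, write λ = r/(r+1) so G = E + λ·(J−E); G is affine-linear in λ
5. X is the midpoint of JE ⇒ X = (1/4, 5/12)
Every point depending on G is an affine combination of G and λ-independent points, so each such coordinate is linear in λ; the λ² term in each signed area is a multiple of (J−E)×(J−E) = 0, so 2·[GYB] and 2·[GXY] are each linear in λ. Evaluating at λ=0 and λ=1:
  2·[GYB] = -1/4·λ + 1/4,   2·[GXY] = 1/12·λ − 1/24
So [GYB]:[GXY] = (-1/4·λ + 1/4) / (1/12·λ − 1/24). Setting this equal to -18/7:
  -1/4·λ + 1/4 = -18/7·(1/12·λ − 1/24)  ⇒  λ = 4
Then r = λ/(1−λ) = (4)/(-3) = -4/3. Check: with r = -4/3, G = (-3/2, -1/6) and [GYB]:[GXY] = -18/7 as required.

r = -4/3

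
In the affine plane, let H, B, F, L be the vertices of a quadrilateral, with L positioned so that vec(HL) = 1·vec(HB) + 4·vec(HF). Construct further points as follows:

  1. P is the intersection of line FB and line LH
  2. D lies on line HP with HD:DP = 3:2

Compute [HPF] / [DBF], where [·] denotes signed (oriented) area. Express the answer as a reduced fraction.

[HPF]:[DBF] = 1/2

Work in coordinates with H = (0, 0), B = (1, 0), F = (0, 1), L = (1, 4).
1. P is the intersection of line FB and line LH ⇒ P = (1/5, 4/5)
2. D lies on line HP with HD:DP = 3:2 ⇒ D = (3/25, 12/25)
2·[HPF] = 1/5, 2·[DBF] = 2/5
[HPF]:[DBF] = 1/5:2/5 = 1/2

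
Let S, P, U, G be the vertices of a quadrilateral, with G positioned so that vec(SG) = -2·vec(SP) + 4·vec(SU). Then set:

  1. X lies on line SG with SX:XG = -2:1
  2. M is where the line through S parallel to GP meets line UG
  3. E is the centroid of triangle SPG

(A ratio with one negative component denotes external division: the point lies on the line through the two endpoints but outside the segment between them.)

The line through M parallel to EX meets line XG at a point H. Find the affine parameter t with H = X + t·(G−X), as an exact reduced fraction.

t = -6

Work in coordinates with S = (0, 0), P = (1, 0), U = (0, 1), G = (-2, 4).
1. X lies on line SG with SX:XG = -2:1 ⇒ X = (-4, 8)
2. M is where the line through S parallel to GP meets line UG ⇒ M = (6, -8)
3. E is the centroid of triangle SPG ⇒ E = (-1/3, 4/3)
through M parallel to EX: direction (-11/3, 20/3); meets XG at H = (-16, 32)
H = X + t·(G−X) with t = -6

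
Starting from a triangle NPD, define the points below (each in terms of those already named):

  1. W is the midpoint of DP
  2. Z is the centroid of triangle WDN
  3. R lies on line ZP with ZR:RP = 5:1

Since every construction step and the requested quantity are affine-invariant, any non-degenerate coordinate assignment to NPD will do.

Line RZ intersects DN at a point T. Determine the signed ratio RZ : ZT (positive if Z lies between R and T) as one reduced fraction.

Assign N = (0, 0), P = (1, 0), D = (0, 1) — the answer is frame-independent, so this choice is without loss of generality.
1. W is the midpoint of DP ⇒ W = (1/2, 1/2)
2. Z is the centroid of triangle WDN ⇒ Z = (1/6, 1/2)
3. R lies on line ZP with ZR:RP = 5:1 ⇒ R = (31/36, 1/12)
line RZ meets DN at T = (0, 3/5)
Z = R + t·(T−R) with t = 25/31, so RZ:ZT = 25/31:6/31

RZ:ZT = 25/6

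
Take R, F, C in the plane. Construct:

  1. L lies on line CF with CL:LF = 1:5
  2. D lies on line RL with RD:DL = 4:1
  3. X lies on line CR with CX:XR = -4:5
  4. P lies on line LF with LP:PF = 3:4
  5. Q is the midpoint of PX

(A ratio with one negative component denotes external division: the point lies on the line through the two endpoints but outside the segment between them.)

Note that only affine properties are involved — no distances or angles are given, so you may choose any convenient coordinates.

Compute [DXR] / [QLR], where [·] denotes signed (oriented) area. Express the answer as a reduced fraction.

Work in coordinates with R = (0, 0), F = (1, 0), C = (0, 1).
1. L lies on line CF with CL:LF = 1:5 ⇒ L = (1/6, 5/6)
2. D lies on line RL with RD:DL = 4:1 ⇒ D = (2/15, 2/3)
3. X lies on line CR with CX:XR = -4:5 ⇒ X = (0, 5)
4. P lies on line LF with LP:PF = 3:4 ⇒ P = (11/21, 10/21)
5. Q is the midpoint of PX ⇒ Q = (11/42, 115/42)
2·[DXR] = 2/3, 2·[QLR] = -5/21
[DXR]:[QLR] = 2/3:-5/21 = -14/5

[DXR]:[QLR] = -14/5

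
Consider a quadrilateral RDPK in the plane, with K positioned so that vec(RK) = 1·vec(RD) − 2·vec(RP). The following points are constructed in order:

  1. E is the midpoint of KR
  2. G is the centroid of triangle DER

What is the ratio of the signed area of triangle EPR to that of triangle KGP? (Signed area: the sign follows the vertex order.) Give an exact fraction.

[EPR]:[KGP] = 3

Assign R = (0, 0), D = (1, 0), P = (0, 1), K = (1, -2) — the answer is frame-independent, so this choice is without loss of generality.
1. E is the midpoint of KR ⇒ E = (1/2, -1)
2. G is the centroid of triangle DER ⇒ G = (1/2, -1/3)
2·[EPR] = 1/2, 2·[KGP] = 1/6
[EPR]:[KGP] = 1/2:1/6 = 3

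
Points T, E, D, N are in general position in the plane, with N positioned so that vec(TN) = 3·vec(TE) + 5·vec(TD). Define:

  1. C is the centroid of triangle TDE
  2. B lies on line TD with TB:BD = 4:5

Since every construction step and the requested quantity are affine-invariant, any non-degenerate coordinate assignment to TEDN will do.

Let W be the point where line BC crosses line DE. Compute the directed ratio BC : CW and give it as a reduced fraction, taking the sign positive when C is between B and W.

Assign T = (0, 0), E = (1, 0), D = (0, 1), N = (3, 5) — the answer is frame-independent, so this choice is without loss of generality.
1. C is the centroid of triangle TDE ⇒ C = (1/3, 1/3)
2. B lies on line TD with TB:BD = 4:5 ⇒ B = (0, 4/9)
line BC meets DE at W = (5/6, 1/6)
C = B + t·(W−B) with t = 2/5, so BC:CW = 2/5:3/5

BC:CW = 2/3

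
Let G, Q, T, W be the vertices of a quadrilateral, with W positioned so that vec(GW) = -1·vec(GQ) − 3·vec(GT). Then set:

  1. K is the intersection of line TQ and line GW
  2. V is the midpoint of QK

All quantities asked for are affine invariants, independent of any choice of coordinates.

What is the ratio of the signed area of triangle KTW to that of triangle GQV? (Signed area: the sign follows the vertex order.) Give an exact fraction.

[KTW]:[GQV] = 10/3

Set G = (0, 0), Q = (1, 0), T = (0, 1), W = (-1, -3); any affine frame gives the same invariant.
1. K is the intersection of line TQ and line GW ⇒ K = (1/4, 3/4)
2. V is the midpoint of QK ⇒ V = (5/8, 3/8)
2·[KTW] = 5/4, 2·[GQV] = 3/8
[KTW]:[GQV] = 5/4:3/8 = 10/3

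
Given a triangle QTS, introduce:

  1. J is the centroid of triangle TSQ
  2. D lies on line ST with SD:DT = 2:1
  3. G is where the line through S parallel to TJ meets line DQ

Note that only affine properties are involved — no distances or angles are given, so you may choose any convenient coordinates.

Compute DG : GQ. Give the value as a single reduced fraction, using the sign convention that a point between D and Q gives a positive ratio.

DG:GQ = -1/3

Set Q = (0, 0), T = (1, 0), S = (0, 1); any affine frame gives the same invariant.
1. J is the centroid of triangle TSQ ⇒ J = (1/3, 1/3)
2. D lies on line ST with SD:DT = 2:1 ⇒ D = (2/3, 1/3)
3. G is where the line through S parallel to TJ meets line DQ ⇒ G = (1, 1/2)
G = D + t·(Q−D) with t = -1/2, so DG:GQ = t:(1−t) = -1/2:3/2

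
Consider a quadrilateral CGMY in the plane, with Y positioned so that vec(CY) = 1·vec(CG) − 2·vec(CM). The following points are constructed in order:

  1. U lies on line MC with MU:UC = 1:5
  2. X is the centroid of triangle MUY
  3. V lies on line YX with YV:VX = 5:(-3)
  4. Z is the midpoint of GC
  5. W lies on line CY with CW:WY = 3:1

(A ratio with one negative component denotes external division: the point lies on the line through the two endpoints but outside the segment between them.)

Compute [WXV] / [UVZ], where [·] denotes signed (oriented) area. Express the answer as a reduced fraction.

[WXV]:[UVZ] = -1/2

Set C = (0, 0), G = (1, 0), M = (0, 1), Y = (1, -2); any affine frame gives the same invariant.
1. U lies on line MC with MU:UC = 1:5 ⇒ U = (0, 5/6)
2. X is the centroid of triangle MUY ⇒ X = (1/3, -1/18)
3. V lies on line YX with YV:VX = 5:(-3) ⇒ V = (-2/3, 103/36)
4. Z is the midpoint of GC ⇒ Z = (1/2, 0)
5. W lies on line CY with CW:WY = 3:1 ⇒ W = (3/4, -3/2)
2·[WXV] = 11/48, 2·[UVZ] = -11/24
[WXV]:[UVZ] = 11/48:-11/24 = -1/2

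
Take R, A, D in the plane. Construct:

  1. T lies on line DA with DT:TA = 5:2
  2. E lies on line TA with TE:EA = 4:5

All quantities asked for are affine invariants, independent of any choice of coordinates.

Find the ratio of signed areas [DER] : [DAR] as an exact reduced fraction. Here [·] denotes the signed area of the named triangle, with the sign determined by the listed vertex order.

[DER]:[DAR] = 53/63

Work in coordinates with R = (0, 0), A = (1, 0), D = (0, 1).
1. T lies on line DA with DT:TA = 5:2 ⇒ T = (5/7, 2/7)
2. E lies on line TA with TE:EA = 4:5 ⇒ E = (53/63, 10/63)
2·[DER] = -53/63, 2·[DAR] = -1
[DER]:[DAR] = -53/63:-1 = 53/63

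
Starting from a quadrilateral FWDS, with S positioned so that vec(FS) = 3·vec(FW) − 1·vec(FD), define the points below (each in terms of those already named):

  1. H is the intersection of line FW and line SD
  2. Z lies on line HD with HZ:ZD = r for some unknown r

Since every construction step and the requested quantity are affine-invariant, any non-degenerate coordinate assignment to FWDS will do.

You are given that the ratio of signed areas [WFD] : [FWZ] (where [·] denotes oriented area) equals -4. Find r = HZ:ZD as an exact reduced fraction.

r = 1/3

Assign F = (0, 0), W = (1, 0), D = (0, 1), S = (3, -1) — the answer is frame-independent, so this choice is without loss of generality.
1. H is the intersection of line FW and line SD ⇒ H = (3/2, 0)
2. With HZ:ZD = r, write λ = r/(r+1) so Z = H + λ·(D−H); Z is affine-linear in λ
Every point depending on Z is an affine combination of Z and λ-independent points, so each such coordinate is linear in λ; the λ² term in each signed area is a multiple of (D−H)×(D−H) = 0, so 2·[WFD] and 2·[FWZ] are each linear in λ. Evaluating at λ=0 and λ=1:
  2·[WFD] = -1,   2·[FWZ] = λ
So [WFD]:[FWZ] = (-1) / (λ). Setting this equal to -4:
  -1 = -4·(λ)  ⇒  λ = 1/4
Then r = λ/(1−λ) = (1/4)/(3/4) = 1/3. Check: with r = 1/3, Z = (9/8, 1/4) and [WFD]:[FWZ] = -4 as required.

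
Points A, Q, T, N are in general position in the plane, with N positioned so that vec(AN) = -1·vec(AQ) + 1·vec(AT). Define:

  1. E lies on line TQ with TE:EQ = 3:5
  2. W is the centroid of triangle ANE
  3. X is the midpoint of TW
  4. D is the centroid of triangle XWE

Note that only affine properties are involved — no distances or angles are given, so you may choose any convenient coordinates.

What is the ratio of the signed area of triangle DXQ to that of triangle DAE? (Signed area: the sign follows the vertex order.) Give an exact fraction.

Assign A = (0, 0), Q = (1, 0), T = (0, 1), N = (-1, 1) — the answer is frame-independent, so this choice is without loss of generality.
1. E lies on line TQ with TE:EQ = 3:5 ⇒ E = (3/8, 5/8)
2. W is the centroid of triangle ANE ⇒ W = (-5/24, 13/24)
3. X is the midpoint of TW ⇒ X = (-5/48, 37/48)
4. D is the centroid of triangle XWE ⇒ D = (1/48, 31/48)
2·[DXQ] = -1/24, 2·[DAE] = 11/48
[DXQ]:[DAE] = -1/24:11/48 = -2/11

[DXQ]:[DAE] = -2/11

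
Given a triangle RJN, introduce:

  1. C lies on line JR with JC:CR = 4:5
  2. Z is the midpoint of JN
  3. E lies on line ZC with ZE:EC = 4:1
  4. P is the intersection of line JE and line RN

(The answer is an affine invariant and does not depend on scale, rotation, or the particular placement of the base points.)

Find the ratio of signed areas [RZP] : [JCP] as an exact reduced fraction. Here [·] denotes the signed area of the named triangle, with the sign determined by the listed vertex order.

[RZP]:[JCP] = -9/8

Assign R = (0, 0), J = (1, 0), N = (0, 1) — the answer is frame-independent, so this choice is without loss of generality.
1. C lies on line JR with JC:CR = 4:5 ⇒ C = (5/9, 0)
2. Z is the midpoint of JN ⇒ Z = (1/2, 1/2)
3. E lies on line ZC with ZE:EC = 4:1 ⇒ E = (49/90, 1/10)
4. P is the intersection of line JE and line RN ⇒ P = (0, 9/41)
2·[RZP] = 9/82, 2·[JCP] = -4/41
[RZP]:[JCP] = 9/82:-4/41 = -9/8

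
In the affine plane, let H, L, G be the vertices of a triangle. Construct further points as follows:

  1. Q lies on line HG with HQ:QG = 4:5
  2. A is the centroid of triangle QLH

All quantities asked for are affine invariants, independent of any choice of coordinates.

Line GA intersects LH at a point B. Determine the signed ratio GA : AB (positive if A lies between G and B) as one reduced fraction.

Choose coordinates H = (0, 0), L = (1, 0), G = (0, 1).
1. Q lies on line HG with HQ:QG = 4:5 ⇒ Q = (0, 4/9)
2. A is the centroid of triangle QLH ⇒ A = (1/3, 4/27)
line GA meets LH at B = (9/23, 0)
A = G + t·(B−G) with t = 23/27, so GA:AB = 23/27:4/27

GA:AB = 23/4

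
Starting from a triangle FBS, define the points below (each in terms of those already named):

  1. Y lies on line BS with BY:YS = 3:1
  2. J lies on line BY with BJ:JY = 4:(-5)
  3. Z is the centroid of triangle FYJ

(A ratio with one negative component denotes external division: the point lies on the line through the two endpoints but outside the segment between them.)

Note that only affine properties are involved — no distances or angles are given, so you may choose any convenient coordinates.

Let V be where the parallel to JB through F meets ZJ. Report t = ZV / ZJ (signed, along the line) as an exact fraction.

Choose coordinates F = (0, 0), B = (1, 0), S = (0, 1).
1. Y lies on line BS with BY:YS = 3:1 ⇒ Y = (1/4, 3/4)
2. J lies on line BY with BJ:JY = 4:(-5) ⇒ J = (4, -3)
3. Z is the centroid of triangle FYJ ⇒ Z = (17/12, -3/4)
through F parallel to JB: direction (-3, 3); meets ZJ at V = (-15/4, 15/4)
V = Z + t·(J−Z) with t = -2

t = -2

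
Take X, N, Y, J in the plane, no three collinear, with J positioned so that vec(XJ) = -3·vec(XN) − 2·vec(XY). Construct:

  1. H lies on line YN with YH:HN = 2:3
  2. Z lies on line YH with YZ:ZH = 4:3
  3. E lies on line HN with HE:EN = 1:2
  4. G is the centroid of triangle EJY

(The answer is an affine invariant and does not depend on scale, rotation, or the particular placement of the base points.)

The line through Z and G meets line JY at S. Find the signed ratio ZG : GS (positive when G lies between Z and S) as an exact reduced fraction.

ZG:GS = 1/7

Choose coordinates X = (0, 0), N = (1, 0), Y = (0, 1), J = (-3, -2).
1. H lies on line YN with YH:HN = 2:3 ⇒ H = (2/5, 3/5)
2. Z lies on line YH with YZ:ZH = 4:3 ⇒ Z = (8/35, 27/35)
3. E lies on line HN with HE:EN = 1:2 ⇒ E = (3/5, 2/5)
4. G is the centroid of triangle EJY ⇒ G = (-4/5, -1/5)
line ZG meets JY at S = (-8, -7)
G = Z + t·(S−Z) with t = 1/8, so ZG:GS = 1/8:7/8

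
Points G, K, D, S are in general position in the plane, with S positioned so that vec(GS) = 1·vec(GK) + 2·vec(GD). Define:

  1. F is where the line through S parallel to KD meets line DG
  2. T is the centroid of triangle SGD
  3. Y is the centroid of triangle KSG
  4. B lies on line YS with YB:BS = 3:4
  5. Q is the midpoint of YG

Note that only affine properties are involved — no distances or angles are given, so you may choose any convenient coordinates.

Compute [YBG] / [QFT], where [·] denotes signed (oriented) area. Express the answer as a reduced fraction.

[YBG]:[QFT] = -9/7

Choose coordinates G = (0, 0), K = (1, 0), D = (0, 1), S = (1, 2).
1. F is where the line through S parallel to KD meets line DG ⇒ F = (0, 3)
2. T is the centroid of triangle SGD ⇒ T = (1/3, 1)
3. Y is the centroid of triangle KSG ⇒ Y = (2/3, 2/3)
4. B lies on line YS with YB:BS = 3:4 ⇒ B = (17/21, 26/21)
5. Q is the midpoint of YG ⇒ Q = (1/3, 1/3)
2·[YBG] = 2/7, 2·[QFT] = -2/9
[YBG]:[QFT] = 2/7:-2/9 = -9/7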